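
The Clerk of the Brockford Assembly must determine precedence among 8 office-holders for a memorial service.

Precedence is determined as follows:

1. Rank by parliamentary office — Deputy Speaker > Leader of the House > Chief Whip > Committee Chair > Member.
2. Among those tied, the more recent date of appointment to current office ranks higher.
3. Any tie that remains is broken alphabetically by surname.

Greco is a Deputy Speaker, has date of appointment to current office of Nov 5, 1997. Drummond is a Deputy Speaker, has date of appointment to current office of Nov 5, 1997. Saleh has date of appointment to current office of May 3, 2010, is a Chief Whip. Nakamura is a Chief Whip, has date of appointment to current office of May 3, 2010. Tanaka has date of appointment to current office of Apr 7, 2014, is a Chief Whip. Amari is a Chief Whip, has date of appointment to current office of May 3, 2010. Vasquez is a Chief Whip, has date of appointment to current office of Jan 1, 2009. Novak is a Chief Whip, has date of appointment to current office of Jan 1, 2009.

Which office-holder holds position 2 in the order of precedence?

Greco

By parliamentary office: Drummond and Greco (Deputy Speaker); then Tanaka, Amari, Nakamura, Saleh, Novak and Vasquez (Chief Whip).
Drummond and Greco both have date of appointment to current office Nov 5, 1997, so the next rule applies.
Among Drummond and Greco, alphabetically by surname: Drummond before Greco.
Among Tanaka, Amari, Nakamura, Saleh, Novak and Vasquez, by date of appointment to current office (later first): Tanaka (Apr 7, 2014) before Amari, Nakamura and Saleh (May 3, 2010) before Novak and Vasquez (Jan 1, 2009).
Among Amari, Nakamura and Saleh, alphabetically by surname: Amari before Nakamura before Saleh.
Among Novak and Vasquez, alphabetically by surname: Novak before Vasquez.
Order: Drummond, Greco, Tanaka, Amari, Nakamura, Saleh, Novak, Vasquez.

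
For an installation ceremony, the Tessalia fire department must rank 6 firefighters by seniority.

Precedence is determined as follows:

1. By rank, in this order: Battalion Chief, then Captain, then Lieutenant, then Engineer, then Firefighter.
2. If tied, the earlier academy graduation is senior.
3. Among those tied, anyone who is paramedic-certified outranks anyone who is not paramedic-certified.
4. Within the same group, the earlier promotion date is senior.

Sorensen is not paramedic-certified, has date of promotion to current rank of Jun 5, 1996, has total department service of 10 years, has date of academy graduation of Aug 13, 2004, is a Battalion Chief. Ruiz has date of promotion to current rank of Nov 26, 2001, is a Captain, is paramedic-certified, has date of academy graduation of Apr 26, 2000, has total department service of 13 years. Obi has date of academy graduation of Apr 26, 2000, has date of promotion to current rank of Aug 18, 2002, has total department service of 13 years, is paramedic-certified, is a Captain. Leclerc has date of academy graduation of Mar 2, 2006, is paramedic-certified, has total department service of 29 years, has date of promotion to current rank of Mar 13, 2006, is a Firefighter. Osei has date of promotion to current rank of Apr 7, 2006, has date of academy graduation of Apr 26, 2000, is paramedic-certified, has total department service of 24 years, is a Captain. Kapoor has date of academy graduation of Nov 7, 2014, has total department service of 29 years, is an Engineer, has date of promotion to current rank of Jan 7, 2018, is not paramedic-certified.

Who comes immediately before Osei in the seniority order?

Obi

By rank: Sorensen (Battalion Chief); then Ruiz, Obi and Osei (Captain); then Kapoor (Engineer); then Leclerc (Firefighter).
Ruiz, Obi and Osei all have date of academy graduation Apr 26, 2000, so the next rule applies.
Ruiz, Obi and Osei are each paramedic-certified, so the next rule applies.
Among Ruiz, Obi and Osei, by date of promotion to current rank (earlier first): Ruiz (Nov 26, 2001) before Obi (Aug 18, 2002) before Osei (Apr 7, 2006).
Order: Sorensen, Ruiz, Obi, Osei, Kapoor, Leclerc.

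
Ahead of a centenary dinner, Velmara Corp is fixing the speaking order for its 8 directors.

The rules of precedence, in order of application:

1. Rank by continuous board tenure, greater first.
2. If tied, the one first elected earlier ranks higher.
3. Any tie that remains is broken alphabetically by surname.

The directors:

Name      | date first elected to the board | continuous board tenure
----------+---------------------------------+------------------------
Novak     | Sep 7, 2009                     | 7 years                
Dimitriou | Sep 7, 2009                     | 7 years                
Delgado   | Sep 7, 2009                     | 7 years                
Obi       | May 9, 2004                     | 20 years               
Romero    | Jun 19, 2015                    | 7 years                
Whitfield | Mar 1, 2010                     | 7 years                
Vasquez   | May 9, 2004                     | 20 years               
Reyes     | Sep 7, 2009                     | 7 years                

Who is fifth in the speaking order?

Novak

By continuous board tenure (higher first): Obi and Vasquez (both 20 years); then Delgado, Dimitriou, Novak, Reyes, Whitfield and Romero (each 7 years).
Obi and Vasquez both have date first elected to the board May 9, 2004, so the next rule applies.
Among Obi and Vasquez, alphabetically by surname: Obi before Vasquez.
Among Delgado, Dimitriou, Novak, Reyes, Whitfield and Romero, by date first elected to the board (earlier first): Delgado, Dimitriou, Novak and Reyes (Sep 7, 2009) before Whitfield (Mar 1, 2010) before Romero (Jun 19, 2015).
Among Delgado, Dimitriou, Novak and Reyes, alphabetically by surname: Delgado before Dimitriou before Novak before Reyes.
Order: Obi, Vasquez, Delgado, Dimitriou, Novak, Reyes, Whitfield, Romero.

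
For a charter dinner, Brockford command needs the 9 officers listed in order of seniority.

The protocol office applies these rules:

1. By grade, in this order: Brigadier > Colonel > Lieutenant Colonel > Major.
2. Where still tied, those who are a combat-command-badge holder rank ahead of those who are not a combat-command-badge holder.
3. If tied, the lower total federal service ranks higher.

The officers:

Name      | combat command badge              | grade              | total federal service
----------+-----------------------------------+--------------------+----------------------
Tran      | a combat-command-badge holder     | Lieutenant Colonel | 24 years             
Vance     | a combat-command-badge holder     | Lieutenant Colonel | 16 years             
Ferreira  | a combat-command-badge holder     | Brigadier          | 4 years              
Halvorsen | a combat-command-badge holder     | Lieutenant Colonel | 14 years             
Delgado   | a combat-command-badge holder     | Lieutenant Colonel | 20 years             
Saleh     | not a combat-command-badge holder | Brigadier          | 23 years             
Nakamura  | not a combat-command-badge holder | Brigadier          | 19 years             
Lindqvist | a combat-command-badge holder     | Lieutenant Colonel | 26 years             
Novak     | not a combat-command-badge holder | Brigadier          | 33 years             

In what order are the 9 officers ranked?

By grade: Ferreira, Nakamura, Saleh and Novak (Brigadier); then Halvorsen, Vance, Delgado, Tran and Lindqvist (Lieutenant Colonel).
Among Ferreira, Nakamura, Saleh and Novak, a combat-command-badge holder before not a combat-command-badge holder: Ferreira (a combat-command-badge holder) before Nakamura, Saleh and Novak (not a combat-command-badge holder).
Among Nakamura, Saleh and Novak, by total federal service (lower first): Nakamura (19 years) before Saleh (23 years) before Novak (33 years).
Halvorsen, Vance, Delgado, Tran and Lindqvist are each a combat-command-badge holder, so the next rule applies.
Among Halvorsen, Vance, Delgado, Tran and Lindqvist, by total federal service (lower first): Halvorsen (14 years) before Vance (16 years) before Delgado (20 years) before Tran (24 years) before Lindqvist (26 years).
Full order: Ferreira, Nakamura, Saleh, Novak, Halvorsen, Vance, Delgado, Tran, Lindqvist.

Ferreira, Nakamura, Saleh, Novak, Halvorsen, Vance, Delgado, Tran, Lindqvist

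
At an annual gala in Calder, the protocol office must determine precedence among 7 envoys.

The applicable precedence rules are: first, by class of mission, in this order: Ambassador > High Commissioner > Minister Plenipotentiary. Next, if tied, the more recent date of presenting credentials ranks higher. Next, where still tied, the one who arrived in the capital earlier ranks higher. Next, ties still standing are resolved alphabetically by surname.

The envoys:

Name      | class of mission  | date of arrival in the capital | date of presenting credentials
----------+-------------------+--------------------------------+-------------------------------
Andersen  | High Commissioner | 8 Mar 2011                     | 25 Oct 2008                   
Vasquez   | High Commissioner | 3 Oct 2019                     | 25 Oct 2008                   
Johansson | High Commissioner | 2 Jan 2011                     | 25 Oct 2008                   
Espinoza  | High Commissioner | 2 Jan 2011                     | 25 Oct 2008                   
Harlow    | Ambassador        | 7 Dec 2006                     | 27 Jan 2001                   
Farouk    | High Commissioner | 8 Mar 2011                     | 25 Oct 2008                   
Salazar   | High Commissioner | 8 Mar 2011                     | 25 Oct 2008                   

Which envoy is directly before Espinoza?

Harlow

By class of mission: Harlow (Ambassador); then Espinoza, Johansson, Andersen, Farouk, Salazar and Vasquez (High Commissioner).
Espinoza, Johansson, Andersen, Farouk, Salazar and Vasquez all have date of presenting credentials 25 Oct 2008, so the next rule applies.
Among Espinoza, Johansson, Andersen, Farouk, Salazar and Vasquez, by date of arrival in the capital (earlier first): Espinoza and Johansson (2 Jan 2011) before Andersen, Farouk and Salazar (8 Mar 2011) before Vasquez (3 Oct 2019).
Among Espinoza and Johansson, alphabetically by surname: Espinoza before Johansson.
Among Andersen, Farouk and Salazar, alphabetically by surname: Andersen before Farouk before Salazar.
Order: Harlow, Espinoza, Johansson, Andersen, Farouk, Salazar, Vasquez.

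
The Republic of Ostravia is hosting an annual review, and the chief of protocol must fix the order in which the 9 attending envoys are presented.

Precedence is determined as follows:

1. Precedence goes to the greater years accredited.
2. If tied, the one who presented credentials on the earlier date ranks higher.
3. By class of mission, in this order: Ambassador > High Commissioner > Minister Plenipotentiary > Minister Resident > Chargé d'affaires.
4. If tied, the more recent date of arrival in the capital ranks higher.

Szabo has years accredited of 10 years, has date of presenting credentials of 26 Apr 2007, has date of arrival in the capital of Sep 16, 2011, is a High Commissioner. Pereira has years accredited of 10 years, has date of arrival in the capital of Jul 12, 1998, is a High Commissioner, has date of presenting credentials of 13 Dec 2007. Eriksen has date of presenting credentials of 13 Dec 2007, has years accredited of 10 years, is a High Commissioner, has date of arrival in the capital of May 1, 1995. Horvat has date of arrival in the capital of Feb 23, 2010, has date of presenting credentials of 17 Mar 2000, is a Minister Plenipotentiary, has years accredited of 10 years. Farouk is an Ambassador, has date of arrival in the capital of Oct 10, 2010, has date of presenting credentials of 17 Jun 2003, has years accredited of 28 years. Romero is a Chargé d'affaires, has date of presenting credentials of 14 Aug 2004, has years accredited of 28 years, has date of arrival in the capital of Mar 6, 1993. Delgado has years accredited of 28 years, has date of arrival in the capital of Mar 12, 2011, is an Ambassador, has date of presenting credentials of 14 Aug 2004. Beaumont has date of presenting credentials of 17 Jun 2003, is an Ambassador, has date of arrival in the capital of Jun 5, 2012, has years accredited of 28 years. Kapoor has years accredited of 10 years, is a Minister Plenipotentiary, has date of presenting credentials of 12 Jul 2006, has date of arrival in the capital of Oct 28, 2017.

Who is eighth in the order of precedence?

Pereira

By years accredited (higher first): Beaumont, Farouk, Delgado and Romero (each 28 years); then Horvat, Kapoor, Szabo, Pereira and Eriksen (each 10 years).
Among Beaumont, Farouk, Delgado and Romero, by date of presenting credentials (earlier first): Beaumont and Farouk (17 Jun 2003) before Delgado and Romero (14 Aug 2004).
Beaumont and Farouk are each Ambassador, so the next rule applies.
Among Beaumont and Farouk, by date of arrival in the capital (later first): Beaumont (Jun 5, 2012) before Farouk (Oct 10, 2010).
Among Delgado and Romero, by class of mission: Delgado (Ambassador) before Romero (Chargé d'affaires).
Among Horvat, Kapoor, Szabo, Pereira and Eriksen, by date of presenting credentials (earlier first): Horvat (17 Mar 2000) before Kapoor (12 Jul 2006) before Szabo (26 Apr 2007) before Pereira and Eriksen (13 Dec 2007).
Pereira and Eriksen are each High Commissioner, so the next rule applies.
Among Pereira and Eriksen, by date of arrival in the capital (later first): Pereira (Jul 12, 1998) before Eriksen (May 1, 1995).
Order: Beaumont, Farouk, Delgado, Romero, Horvat, Kapoor, Szabo, Pereira, Eriksen.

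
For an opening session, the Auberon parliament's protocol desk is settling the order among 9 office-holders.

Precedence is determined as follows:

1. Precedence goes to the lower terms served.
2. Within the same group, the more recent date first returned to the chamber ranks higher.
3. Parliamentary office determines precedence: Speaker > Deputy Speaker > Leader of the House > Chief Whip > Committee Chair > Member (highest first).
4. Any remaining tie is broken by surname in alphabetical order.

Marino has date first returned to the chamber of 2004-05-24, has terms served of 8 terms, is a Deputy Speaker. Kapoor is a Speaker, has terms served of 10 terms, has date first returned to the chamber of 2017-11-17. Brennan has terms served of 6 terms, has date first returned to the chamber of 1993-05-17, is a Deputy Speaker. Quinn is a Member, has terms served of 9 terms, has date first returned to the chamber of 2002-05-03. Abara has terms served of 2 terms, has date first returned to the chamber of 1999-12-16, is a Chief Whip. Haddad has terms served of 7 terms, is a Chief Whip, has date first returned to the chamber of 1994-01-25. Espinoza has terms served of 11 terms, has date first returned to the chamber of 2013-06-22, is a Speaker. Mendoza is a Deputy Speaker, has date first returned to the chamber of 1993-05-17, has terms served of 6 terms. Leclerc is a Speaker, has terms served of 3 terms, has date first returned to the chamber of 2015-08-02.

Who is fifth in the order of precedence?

Haddad

By terms served (lower first): Abara (2 terms); then Leclerc (3 terms); then Brennan and Mendoza (both 6 terms); then Haddad (7 terms); then Marino (8 terms); then Quinn (9 terms); then Kapoor (10 terms); then Espinoza (11 terms).
Brennan and Mendoza both have date first returned to the chamber 1993-05-17, so the next rule applies.
Brennan and Mendoza are each Deputy Speaker, so the next rule applies.
Among Brennan and Mendoza, alphabetically by surname: Brennan before Mendoza.
Order: Abara, Leclerc, Brennan, Mendoza, Haddad, Marino, Quinn, Kapoor, Espinoza.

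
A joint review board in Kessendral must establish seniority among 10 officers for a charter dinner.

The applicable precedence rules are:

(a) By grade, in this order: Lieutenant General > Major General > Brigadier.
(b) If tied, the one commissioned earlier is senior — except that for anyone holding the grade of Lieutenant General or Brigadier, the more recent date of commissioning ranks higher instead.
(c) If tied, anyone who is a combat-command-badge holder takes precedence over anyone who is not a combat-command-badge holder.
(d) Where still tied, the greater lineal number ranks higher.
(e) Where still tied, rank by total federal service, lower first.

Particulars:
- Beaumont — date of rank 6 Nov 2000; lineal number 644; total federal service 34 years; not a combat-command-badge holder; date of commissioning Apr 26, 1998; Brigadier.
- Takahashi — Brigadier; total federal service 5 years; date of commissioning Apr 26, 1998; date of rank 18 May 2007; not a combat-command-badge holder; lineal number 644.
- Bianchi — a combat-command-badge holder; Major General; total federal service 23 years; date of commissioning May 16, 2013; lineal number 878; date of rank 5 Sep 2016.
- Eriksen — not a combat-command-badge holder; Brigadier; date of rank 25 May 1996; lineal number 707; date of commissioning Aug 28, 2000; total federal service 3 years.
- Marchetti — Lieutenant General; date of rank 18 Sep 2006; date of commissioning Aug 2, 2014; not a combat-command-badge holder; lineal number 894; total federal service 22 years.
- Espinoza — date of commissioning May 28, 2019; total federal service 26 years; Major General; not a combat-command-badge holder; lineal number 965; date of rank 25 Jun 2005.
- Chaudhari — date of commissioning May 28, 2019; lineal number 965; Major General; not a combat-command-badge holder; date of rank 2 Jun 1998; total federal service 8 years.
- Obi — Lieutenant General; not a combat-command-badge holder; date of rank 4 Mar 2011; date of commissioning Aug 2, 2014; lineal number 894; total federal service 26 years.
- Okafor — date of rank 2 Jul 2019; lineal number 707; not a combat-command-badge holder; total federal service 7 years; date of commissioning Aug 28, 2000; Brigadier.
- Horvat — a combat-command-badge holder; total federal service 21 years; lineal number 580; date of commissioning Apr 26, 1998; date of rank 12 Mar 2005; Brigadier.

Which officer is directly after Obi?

By grade: Marchetti and Obi (Lieutenant General); then Bianchi, Chaudhari and Espinoza (Major General); then Eriksen, Okafor, Horvat, Takahashi and Beaumont (Brigadier).
Marchetti and Obi both have date of commissioning Aug 2, 2014, so the next rule applies.
Marchetti and Obi are each not a combat-command-badge holder, so the next rule applies.
Marchetti and Obi both have lineal number 894, so the next rule applies.
Among Marchetti and Obi, by total federal service (lower first): Marchetti (22 years) before Obi (26 years).
Among Bianchi, Chaudhari and Espinoza, by date of commissioning (earlier first): Bianchi (May 16, 2013) before Chaudhari and Espinoza (May 28, 2019).
Chaudhari and Espinoza are each not a combat-command-badge holder, so the next rule applies.
Chaudhari and Espinoza both have lineal number 965, so the next rule applies.
Among Chaudhari and Espinoza, by total federal service (lower first): Chaudhari (8 years) before Espinoza (26 years).
Among Eriksen, Okafor, Horvat, Takahashi and Beaumont, by date of commissioning (later first) (reversed rule for this group): Eriksen and Okafor (Aug 28, 2000) before Horvat, Takahashi and Beaumont (Apr 26, 1998).
Eriksen and Okafor are each not a combat-command-badge holder, so the next rule applies.
Eriksen and Okafor both have lineal number 707, so the next rule applies.
Among Eriksen and Okafor, by total federal service (lower first): Eriksen (3 years) before Okafor (7 years).
Among Horvat, Takahashi and Beaumont, a combat-command-badge holder before not a combat-command-badge holder: Horvat (a combat-command-badge holder) before Takahashi and Beaumont (not a combat-command-badge holder).
Takahashi and Beaumont both have lineal number 644, so the next rule applies.
Among Takahashi and Beaumont, by total federal service (lower first): Takahashi (5 years) before Beaumont (34 years).
Order: Marchetti, Obi, Bianchi, Chaudhari, Espinoza, Eriksen, Okafor, Horvat, Takahashi, Beaumont.

Bianchi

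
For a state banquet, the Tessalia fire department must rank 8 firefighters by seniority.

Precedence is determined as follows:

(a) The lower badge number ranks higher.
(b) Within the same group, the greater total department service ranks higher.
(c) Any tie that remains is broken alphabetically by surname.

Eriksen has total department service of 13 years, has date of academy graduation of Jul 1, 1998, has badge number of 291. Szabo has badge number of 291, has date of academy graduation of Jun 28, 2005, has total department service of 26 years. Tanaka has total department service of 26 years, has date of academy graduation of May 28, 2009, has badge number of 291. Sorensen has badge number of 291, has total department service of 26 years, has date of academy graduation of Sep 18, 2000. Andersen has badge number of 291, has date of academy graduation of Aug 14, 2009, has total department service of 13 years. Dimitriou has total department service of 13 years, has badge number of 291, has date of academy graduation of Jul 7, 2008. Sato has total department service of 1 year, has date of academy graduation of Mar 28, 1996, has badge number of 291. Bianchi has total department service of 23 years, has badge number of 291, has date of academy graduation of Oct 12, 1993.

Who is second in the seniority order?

Szabo

By badge number (lower first): Sorensen, Szabo, Tanaka, Bianchi, Andersen, Dimitriou, Eriksen and Sato (each 291).
Among Sorensen, Szabo, Tanaka, Bianchi, Andersen, Dimitriou, Eriksen and Sato, by total department service (higher first): Sorensen, Szabo and Tanaka (26 years) before Bianchi (23 years) before Andersen, Dimitriou and Eriksen (13 years) before Sato (1 year).
Among Sorensen, Szabo and Tanaka, alphabetically by surname: Sorensen before Szabo before Tanaka.
Among Andersen, Dimitriou and Eriksen, alphabetically by surname: Andersen before Dimitriou before Eriksen.
Order: Sorensen, Szabo, Tanaka, Bianchi, Andersen, Dimitriou, Eriksen, Sato.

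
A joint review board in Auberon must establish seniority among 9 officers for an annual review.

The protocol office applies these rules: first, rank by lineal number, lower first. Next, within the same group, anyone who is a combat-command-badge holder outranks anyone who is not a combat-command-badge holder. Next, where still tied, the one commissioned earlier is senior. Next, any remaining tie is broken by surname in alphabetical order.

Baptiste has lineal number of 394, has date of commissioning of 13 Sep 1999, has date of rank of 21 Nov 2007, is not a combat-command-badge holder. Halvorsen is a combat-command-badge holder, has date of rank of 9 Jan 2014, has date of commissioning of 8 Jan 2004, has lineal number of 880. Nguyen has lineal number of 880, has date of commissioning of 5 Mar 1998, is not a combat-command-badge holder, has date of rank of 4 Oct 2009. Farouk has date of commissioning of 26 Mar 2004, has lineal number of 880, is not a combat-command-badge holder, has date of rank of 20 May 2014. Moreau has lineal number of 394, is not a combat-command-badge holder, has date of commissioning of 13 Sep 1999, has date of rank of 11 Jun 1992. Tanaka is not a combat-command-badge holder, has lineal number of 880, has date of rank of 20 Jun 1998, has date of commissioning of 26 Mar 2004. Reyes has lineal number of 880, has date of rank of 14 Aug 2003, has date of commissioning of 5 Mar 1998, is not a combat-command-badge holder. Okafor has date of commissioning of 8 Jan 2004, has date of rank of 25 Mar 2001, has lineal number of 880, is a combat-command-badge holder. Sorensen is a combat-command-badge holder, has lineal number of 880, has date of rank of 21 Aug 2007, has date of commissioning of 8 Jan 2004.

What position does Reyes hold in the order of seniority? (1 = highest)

By lineal number (lower first): Baptiste and Moreau (both 394); then Halvorsen, Okafor, Sorensen, Nguyen, Reyes, Farouk and Tanaka (each 880).
Baptiste and Moreau are each not a combat-command-badge holder, so the next rule applies.
Baptiste and Moreau both have date of commissioning 13 Sep 1999, so the next rule applies.
Among Baptiste and Moreau, alphabetically by surname: Baptiste before Moreau.
Among Halvorsen, Okafor, Sorensen, Nguyen, Reyes, Farouk and Tanaka, a combat-command-badge holder before not a combat-command-badge holder: Halvorsen, Okafor and Sorensen (a combat-command-badge holder) before Nguyen, Reyes, Farouk and Tanaka (not a combat-command-badge holder).
Halvorsen, Okafor and Sorensen all have date of commissioning 8 Jan 2004, so the next rule applies.
Among Halvorsen, Okafor and Sorensen, alphabetically by surname: Halvorsen before Okafor before Sorensen.
Among Nguyen, Reyes, Farouk and Tanaka, by date of commissioning (earlier first): Nguyen and Reyes (5 Mar 1998) before Farouk and Tanaka (26 Mar 2004).
Among Nguyen and Reyes, alphabetically by surname: Nguyen before Reyes.
Among Farouk and Tanaka, alphabetically by surname: Farouk before Tanaka.
Order: Baptiste, Moreau, Halvorsen, Okafor, Sorensen, Nguyen, Reyes, Farouk, Tanaka. So position 7.

7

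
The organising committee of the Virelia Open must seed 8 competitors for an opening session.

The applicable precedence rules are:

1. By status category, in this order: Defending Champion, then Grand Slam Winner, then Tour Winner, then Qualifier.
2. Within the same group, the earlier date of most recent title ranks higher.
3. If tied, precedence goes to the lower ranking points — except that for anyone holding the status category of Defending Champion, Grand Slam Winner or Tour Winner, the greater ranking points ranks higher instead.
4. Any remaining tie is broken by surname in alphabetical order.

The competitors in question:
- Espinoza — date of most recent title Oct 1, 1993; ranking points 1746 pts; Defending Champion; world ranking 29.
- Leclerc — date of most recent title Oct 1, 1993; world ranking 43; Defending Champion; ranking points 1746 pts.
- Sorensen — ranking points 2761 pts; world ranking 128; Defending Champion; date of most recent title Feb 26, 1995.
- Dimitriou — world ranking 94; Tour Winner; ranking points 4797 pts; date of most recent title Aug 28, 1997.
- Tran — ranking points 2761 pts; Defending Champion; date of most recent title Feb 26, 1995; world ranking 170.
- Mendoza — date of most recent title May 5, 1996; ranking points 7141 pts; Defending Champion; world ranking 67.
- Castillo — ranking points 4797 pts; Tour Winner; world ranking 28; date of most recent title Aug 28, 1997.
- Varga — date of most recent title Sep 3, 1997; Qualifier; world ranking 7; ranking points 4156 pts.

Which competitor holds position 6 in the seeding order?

Castillo

By status category: Espinoza, Leclerc, Sorensen, Tran and Mendoza (Defending Champion); then Castillo and Dimitriou (Tour Winner); then Varga (Qualifier).
Among Espinoza, Leclerc, Sorensen, Tran and Mendoza, by date of most recent title (earlier first): Espinoza and Leclerc (Oct 1, 1993) before Sorensen and Tran (Feb 26, 1995) before Mendoza (May 5, 1996).
Espinoza and Leclerc both have ranking points 1746 pts, so the next rule applies.
Among Espinoza and Leclerc, alphabetically by surname: Espinoza before Leclerc.
Sorensen and Tran both have ranking points 2761 pts, so the next rule applies.
Among Sorensen and Tran, alphabetically by surname: Sorensen before Tran.
Castillo and Dimitriou both have date of most recent title Aug 28, 1997, so the next rule applies.
Castillo and Dimitriou both have ranking points 4797 pts, so the next rule applies.
Among Castillo and Dimitriou, alphabetically by surname: Castillo before Dimitriou.
Order: Espinoza, Leclerc, Sorensen, Tran, Mendoza, Castillo, Dimitriou, Varga.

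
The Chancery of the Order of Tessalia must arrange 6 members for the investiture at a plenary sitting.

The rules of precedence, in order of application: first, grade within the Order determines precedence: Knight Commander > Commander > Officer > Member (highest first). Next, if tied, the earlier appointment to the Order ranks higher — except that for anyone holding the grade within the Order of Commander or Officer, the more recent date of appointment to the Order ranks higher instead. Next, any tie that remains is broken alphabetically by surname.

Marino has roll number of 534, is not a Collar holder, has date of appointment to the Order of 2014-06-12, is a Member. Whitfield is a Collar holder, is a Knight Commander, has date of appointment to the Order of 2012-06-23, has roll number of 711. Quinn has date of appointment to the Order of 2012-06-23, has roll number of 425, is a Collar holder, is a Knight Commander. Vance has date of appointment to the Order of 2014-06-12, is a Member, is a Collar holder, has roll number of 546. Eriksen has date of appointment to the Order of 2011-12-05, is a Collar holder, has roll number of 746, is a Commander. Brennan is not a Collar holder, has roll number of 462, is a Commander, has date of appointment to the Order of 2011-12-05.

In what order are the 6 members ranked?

By grade within the Order: Quinn and Whitfield (Knight Commander); then Brennan and Eriksen (Commander); then Marino and Vance (Member).
Quinn and Whitfield both have date of appointment to the Order 2012-06-23, so the next rule applies.
Among Quinn and Whitfield, alphabetically by surname: Quinn before Whitfield.
Brennan and Eriksen both have date of appointment to the Order 2011-12-05, so the next rule applies.
Among Brennan and Eriksen, alphabetically by surname: Brennan before Eriksen.
Marino and Vance both have date of appointment to the Order 2014-06-12, so the next rule applies.
Among Marino and Vance, alphabetically by surname: Marino before Vance.
Full order: Quinn, Whitfield, Brennan, Eriksen, Marino, Vance.

Quinn, Whitfield, Brennan, Eriksen, Marino, Vance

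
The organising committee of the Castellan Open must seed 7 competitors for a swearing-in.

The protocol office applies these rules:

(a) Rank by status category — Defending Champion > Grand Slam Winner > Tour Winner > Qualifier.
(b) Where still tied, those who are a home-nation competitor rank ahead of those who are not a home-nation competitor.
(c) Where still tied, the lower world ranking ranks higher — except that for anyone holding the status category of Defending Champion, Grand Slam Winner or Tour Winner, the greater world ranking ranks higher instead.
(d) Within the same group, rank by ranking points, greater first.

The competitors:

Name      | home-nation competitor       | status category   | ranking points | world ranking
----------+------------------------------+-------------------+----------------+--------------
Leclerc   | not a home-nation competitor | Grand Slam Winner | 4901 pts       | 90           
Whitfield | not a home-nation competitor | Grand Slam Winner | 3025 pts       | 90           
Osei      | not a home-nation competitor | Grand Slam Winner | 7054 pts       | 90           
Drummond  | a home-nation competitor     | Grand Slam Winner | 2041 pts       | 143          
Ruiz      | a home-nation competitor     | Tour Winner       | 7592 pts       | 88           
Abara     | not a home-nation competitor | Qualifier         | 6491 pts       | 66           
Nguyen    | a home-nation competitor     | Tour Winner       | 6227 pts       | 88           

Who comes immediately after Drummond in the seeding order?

Osei

By status category: Drummond, Osei, Leclerc and Whitfield (Grand Slam Winner); then Ruiz and Nguyen (Tour Winner); then Abara (Qualifier).
Among Drummond, Osei, Leclerc and Whitfield, a home-nation competitor before not a home-nation competitor: Drummond (a home-nation competitor) before Osei, Leclerc and Whitfield (not a home-nation competitor).
Osei, Leclerc and Whitfield all have world ranking 90, so the next rule applies.
Among Osei, Leclerc and Whitfield, by ranking points (higher first): Osei (7054 pts) before Leclerc (4901 pts) before Whitfield (3025 pts).
Ruiz and Nguyen are each a home-nation competitor, so the next rule applies.
Ruiz and Nguyen both have world ranking 88, so the next rule applies.
Among Ruiz and Nguyen, by ranking points (higher first): Ruiz (7592 pts) before Nguyen (6227 pts).
Order: Drummond, Osei, Leclerc, Whitfield, Ruiz, Nguyen, Abara.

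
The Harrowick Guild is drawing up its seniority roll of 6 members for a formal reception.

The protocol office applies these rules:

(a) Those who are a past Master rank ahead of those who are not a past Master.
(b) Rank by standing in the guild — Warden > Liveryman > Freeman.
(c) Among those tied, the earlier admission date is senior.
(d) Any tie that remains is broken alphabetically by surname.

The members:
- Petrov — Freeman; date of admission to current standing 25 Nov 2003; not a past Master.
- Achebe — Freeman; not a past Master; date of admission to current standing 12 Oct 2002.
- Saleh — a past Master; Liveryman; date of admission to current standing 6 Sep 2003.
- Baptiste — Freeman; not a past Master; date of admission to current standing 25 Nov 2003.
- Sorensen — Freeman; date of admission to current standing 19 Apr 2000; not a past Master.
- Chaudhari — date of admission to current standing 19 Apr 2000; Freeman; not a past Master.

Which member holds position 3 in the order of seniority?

Sorensen

By the first rule: Saleh (a past Master); then Chaudhari, Sorensen, Achebe, Baptiste and Petrov (each not a past Master).
Chaudhari, Sorensen, Achebe, Baptiste and Petrov are each Freeman, so the next rule applies.
Among Chaudhari, Sorensen, Achebe, Baptiste and Petrov, by date of admission to current standing (earlier first): Chaudhari and Sorensen (19 Apr 2000) before Achebe (12 Oct 2002) before Baptiste and Petrov (25 Nov 2003).
Among Chaudhari and Sorensen, alphabetically by surname: Chaudhari before Sorensen.
Among Baptiste and Petrov, alphabetically by surname: Baptiste before Petrov.
Order: Saleh, Chaudhari, Sorensen, Achebe, Baptiste, Petrov.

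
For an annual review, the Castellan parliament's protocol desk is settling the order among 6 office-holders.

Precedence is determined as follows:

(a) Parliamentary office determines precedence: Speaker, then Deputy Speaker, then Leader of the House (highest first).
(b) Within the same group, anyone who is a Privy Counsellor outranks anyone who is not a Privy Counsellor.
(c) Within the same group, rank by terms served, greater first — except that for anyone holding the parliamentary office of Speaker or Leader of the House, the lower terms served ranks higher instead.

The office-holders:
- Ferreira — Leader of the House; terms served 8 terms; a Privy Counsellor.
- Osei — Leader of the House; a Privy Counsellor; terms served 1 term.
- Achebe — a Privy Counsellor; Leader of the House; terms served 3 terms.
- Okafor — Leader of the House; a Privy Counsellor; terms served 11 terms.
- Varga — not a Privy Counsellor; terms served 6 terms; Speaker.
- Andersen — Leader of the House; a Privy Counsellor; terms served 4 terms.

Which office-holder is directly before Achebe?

Osei

By parliamentary office: Varga (Speaker); then Osei, Achebe, Andersen, Ferreira and Okafor (Leader of the House).
Osei, Achebe, Andersen, Ferreira and Okafor are each a Privy Counsellor, so the next rule applies.
Among Osei, Achebe, Andersen, Ferreira and Okafor, by terms served (lower first) (reversed rule for this group): Osei (1 term) before Achebe (3 terms) before Andersen (4 terms) before Ferreira (8 terms) before Okafor (11 terms).
Order: Varga, Osei, Achebe, Andersen, Ferreira, Okafor.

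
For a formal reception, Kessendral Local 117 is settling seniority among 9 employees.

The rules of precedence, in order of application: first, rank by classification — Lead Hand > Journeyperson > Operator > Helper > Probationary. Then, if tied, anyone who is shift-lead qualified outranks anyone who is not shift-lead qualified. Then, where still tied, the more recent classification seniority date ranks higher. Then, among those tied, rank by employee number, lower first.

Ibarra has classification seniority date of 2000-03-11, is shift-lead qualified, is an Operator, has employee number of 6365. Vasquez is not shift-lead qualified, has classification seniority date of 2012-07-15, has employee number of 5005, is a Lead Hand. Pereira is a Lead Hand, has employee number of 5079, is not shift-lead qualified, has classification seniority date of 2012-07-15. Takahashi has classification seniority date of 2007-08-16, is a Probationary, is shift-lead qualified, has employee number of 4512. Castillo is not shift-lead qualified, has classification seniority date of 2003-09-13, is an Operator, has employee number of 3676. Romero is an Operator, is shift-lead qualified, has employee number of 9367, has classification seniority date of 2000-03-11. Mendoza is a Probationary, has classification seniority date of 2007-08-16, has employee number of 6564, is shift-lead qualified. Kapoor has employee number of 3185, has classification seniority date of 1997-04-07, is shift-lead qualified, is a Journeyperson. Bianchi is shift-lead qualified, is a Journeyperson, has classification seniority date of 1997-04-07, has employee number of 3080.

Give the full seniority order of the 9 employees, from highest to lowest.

By classification: Vasquez and Pereira (Lead Hand); then Bianchi and Kapoor (Journeyperson); then Ibarra, Romero and Castillo (Operator); then Takahashi and Mendoza (Probationary).
Vasquez and Pereira are each not shift-lead qualified, so the next rule applies.
Vasquez and Pereira both have classification seniority date 2012-07-15, so the next rule applies.
Among Vasquez and Pereira, by employee number (lower first): Vasquez (5005) before Pereira (5079).
Bianchi and Kapoor are each shift-lead qualified, so the next rule applies.
Bianchi and Kapoor both have classification seniority date 1997-04-07, so the next rule applies.
Among Bianchi and Kapoor, by employee number (lower first): Bianchi (3080) before Kapoor (3185).
Among Ibarra, Romero and Castillo, shift-lead qualified before not shift-lead qualified: Ibarra and Romero (shift-lead qualified) before Castillo (not shift-lead qualified).
Ibarra and Romero both have classification seniority date 2000-03-11, so the next rule applies.
Among Ibarra and Romero, by employee number (lower first): Ibarra (6365) before Romero (9367).
Takahashi and Mendoza are each shift-lead qualified, so the next rule applies.
Takahashi and Mendoza both have classification seniority date 2007-08-16, so the next rule applies.
Among Takahashi and Mendoza, by employee number (lower first): Takahashi (4512) before Mendoza (6564).
Full order: Vasquez, Pereira, Bianchi, Kapoor, Ibarra, Romero, Castillo, Takahashi, Mendoza.

Vasquez, Pereira, Bianchi, Kapoor, Ibarra, Romero, Castillo, Takahashi, Mendoza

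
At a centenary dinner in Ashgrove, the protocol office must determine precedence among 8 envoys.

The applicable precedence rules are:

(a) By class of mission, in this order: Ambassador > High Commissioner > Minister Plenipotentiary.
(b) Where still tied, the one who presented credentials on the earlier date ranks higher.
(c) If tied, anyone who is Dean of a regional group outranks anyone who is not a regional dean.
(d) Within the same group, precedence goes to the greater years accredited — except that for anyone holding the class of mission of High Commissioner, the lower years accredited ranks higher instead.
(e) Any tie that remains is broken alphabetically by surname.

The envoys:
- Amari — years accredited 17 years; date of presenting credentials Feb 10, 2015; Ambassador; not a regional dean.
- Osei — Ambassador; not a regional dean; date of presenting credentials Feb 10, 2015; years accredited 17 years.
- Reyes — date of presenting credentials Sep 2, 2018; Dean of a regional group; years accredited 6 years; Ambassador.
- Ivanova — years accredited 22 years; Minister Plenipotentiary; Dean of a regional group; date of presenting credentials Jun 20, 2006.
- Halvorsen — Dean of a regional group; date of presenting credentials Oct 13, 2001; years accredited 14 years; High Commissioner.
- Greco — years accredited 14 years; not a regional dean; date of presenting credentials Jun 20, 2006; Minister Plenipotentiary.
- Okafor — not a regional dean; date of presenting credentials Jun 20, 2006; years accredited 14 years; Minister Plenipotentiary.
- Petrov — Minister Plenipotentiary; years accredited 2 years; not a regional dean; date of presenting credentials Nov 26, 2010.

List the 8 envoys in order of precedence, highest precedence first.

Amari, Osei, Reyes, Halvorsen, Ivanova, Greco, Okafor, Petrov

By class of mission: Amari, Osei and Reyes (Ambassador); then Halvorsen (High Commissioner); then Ivanova, Greco, Okafor and Petrov (Minister Plenipotentiary).
Among Amari, Osei and Reyes, by date of presenting credentials (earlier first): Amari and Osei (Feb 10, 2015) before Reyes (Sep 2, 2018).
Amari and Osei are each not a regional dean, so the next rule applies.
Amari and Osei both have years accredited 17 years, so the next rule applies.
Among Amari and Osei, alphabetically by surname: Amari before Osei.
Among Ivanova, Greco, Okafor and Petrov, by date of presenting credentials (earlier first): Ivanova, Greco and Okafor (Jun 20, 2006) before Petrov (Nov 26, 2010).
Among Ivanova, Greco and Okafor, Dean of a regional group before not a regional dean: Ivanova (Dean of a regional group) before Greco and Okafor (not a regional dean).
Greco and Okafor both have years accredited 14 years, so the next rule applies.
Among Greco and Okafor, alphabetically by surname: Greco before Okafor.
Full order: Amari, Osei, Reyes, Halvorsen, Ivanova, Greco, Okafor, Petrov.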